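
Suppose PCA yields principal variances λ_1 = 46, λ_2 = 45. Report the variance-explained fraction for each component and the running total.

Step 1 — total variance = trace(Sigma) = Σ λ_i = 46 + 45 = 91.

Step 2 — fraction explained by component i = λ_i / Σ λ:
  PC1: 46/91 = 0.5055
  PC2: 45/91 = 0.4945

Step 3 — cumulative fraction after k components = (λ_1 + ... + λ_k) / Σ λ:
  k = 1: 46/91 = 0.5055
  k = 2: (46 + 45)/91 = 91/91 = 1

Summary (fraction, with percent):

explained: PC1 0.5055 (50.55%), PC2 0.4945 (49.45%);  cumulative: 0.5055, 1


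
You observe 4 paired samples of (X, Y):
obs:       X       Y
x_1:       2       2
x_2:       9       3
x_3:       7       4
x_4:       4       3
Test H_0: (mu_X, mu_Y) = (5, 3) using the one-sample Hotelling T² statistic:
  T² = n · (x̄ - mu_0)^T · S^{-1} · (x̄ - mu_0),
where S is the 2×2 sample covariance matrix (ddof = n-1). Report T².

Step 1 — sample mean vector:
  mean(X) = (2 + 9 + 7 + 4) / 4 = 22/4 = 5.5
  mean(Y) = (2 + 3 + 4 + 3) / 4 = 12/4 = 3
  x̄ = (5.5, 3),  deviation x̄ - mu_0 = (5.5, 3) - (5, 3) = (0.5, 0).

Step 2 — sample covariance matrix, S[i,j] = (1/(n-1)) · Σ_k (x_{k,i} - mean_i) · (x_{k,j} - mean_j), divisor n-1 = 3:
  S[X,X] = ((-3.5)·(-3.5) + (3.5)·(3.5) + (1.5)·(1.5) + (-1.5)·(-1.5)) / 3 = 29/3 = 9.6667
  S[X,Y] = ((-3.5)·(-1) + (3.5)·(0) + (1.5)·(1) + (-1.5)·(0)) / 3 = 5/3 = 1.6667
  S[Y,Y] = ((-1)·(-1) + (0)·(0) + (1)·(1) + (0)·(0)) / 3 = 2/3 = 0.6667
  S = [[9.6667, 1.6667],
 [1.6667, 0.6667]].

Step 3 — invert S. det(S) = 9.6667·0.6667 - (1.6667)² = 3.6667.
  S^{-1} = (1/det) · [[d, -b], [-b, a]] = [[0.1818, -0.4545],
 [-0.4545, 2.6364]].

Step 4 — quadratic form (x̄ - mu_0)^T · S^{-1} · (x̄ - mu_0):
  S^{-1} · (x̄ - mu_0) = (0.0909, -0.2273),
  (x̄ - mu_0)^T · [...] = (0.5)·(0.0909) + (0)·(-0.2273) = 0.0455.

Step 5 — scale by n: T² = 4 · 0.0455 = 0.1818.

T² ≈ 0.1818


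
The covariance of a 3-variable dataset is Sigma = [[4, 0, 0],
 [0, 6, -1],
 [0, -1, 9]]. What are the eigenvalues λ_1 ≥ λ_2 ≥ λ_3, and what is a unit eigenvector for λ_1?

Step 1 — characteristic polynomial p(λ) = det(λI - Sigma) = λ³ - tr·λ² + c_1·λ - det, where tr = trace, c_1 = sum of the principal 2×2 minors, det = det(Sigma):
  tr = 4 + 6 + 9 = 19,
  c_1 = (4·6 - (0)²) + (4·9 - (0)²) + (6·9 - (-1)²) = 24 + 36 + 53 = 113,
  det = 4·(6·9 - (-1)²) - (0)·((0)·9 - (-1)·(0)) + (0)·((0)·(-1) - 6·(0)) = 4·(53) - (0)·(0) + (0)·(0) = 212.
  So p(λ) = λ³ - 19λ² + 113λ - 212.
Step 2 — look for an integer root (rational root theorem: any rational root is an integer divisor of 212). Testing λ = 4:
  p(4) = 64 - 304 + 452 - 212 = 0  ✓
  Dividing out (λ - 4): p(λ) = (λ - 4)(λ² - 15λ + 53).
Step 3 — remaining eigenvalues from the quadratic λ² - 15λ + 53 = 0:
  Δ = 15² - 4·53 = 225 - 212 = 13,  λ = (15 ± √13)/2 = (15 ± 3.6056)/2 ≈ 9.3028 or 5.6972.
  Sorted: λ_1 = 9.3028,  λ_2 = 5.6972,  λ_3 = 4  (check: sum = 19 = tr ✓).

Step 4 — unit eigenvector for λ_1 ≈ 9.3028: v spans the null space of (Sigma - λ_1 I), whose rows are
  r_1 = (-5.3028, 0, 0),  r_2 = (0, -3.3028, -1),  r_3 = (0, -1, -0.3028).
  v is orthogonal to every row, so take v ∝ r_1 × r_2 = ((0)·(-1) - (0)·(-3.3028), (0)·(0) - (-5.3028)·(-1), (-5.3028)·(-3.3028) - (0)·(0)) ≈ (0, -5.3028, 17.5139).
  Rescale (multiply by -1 so the first nonzero entry is positive): u = (0, 5.3028, -17.5139).
  ||u|| = √((0)² + (5.3028)² + (-17.5139)²) = √(334.8554) ≈ 18.2991,  v_1 = u/||u|| ≈ (0, 0.2898, -0.9571) (||v_1|| = 1).

λ_1 = 9.3028,  λ_2 = 5.6972,  λ_3 = 4;  v_1 ≈ (0, 0.2898, -0.9571)


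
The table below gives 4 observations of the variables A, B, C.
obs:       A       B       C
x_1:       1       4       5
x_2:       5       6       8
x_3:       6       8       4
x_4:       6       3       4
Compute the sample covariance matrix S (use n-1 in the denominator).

Step 1 — column means:
  mean(A) = (1 + 5 + 6 + 6) / 4 = 18/4 = 4.5
  mean(B) = (4 + 6 + 8 + 3) / 4 = 21/4 = 5.25
  mean(C) = (5 + 8 + 4 + 4) / 4 = 21/4 = 5.25

Step 2 — sample covariance S[i,j] = (1/(n-1)) · Σ_k (x_{k,i} - mean_i) · (x_{k,j} - mean_j), with n-1 = 3.
  S[A,A] = ((-3.5)·(-3.5) + (0.5)·(0.5) + (1.5)·(1.5) + (1.5)·(1.5)) / 3 = 17/3 = 5.6667
  S[A,B] = ((-3.5)·(-1.25) + (0.5)·(0.75) + (1.5)·(2.75) + (1.5)·(-2.25)) / 3 = 5.5/3 = 1.8333
  S[A,C] = ((-3.5)·(-0.25) + (0.5)·(2.75) + (1.5)·(-1.25) + (1.5)·(-1.25)) / 3 = -1.5/3 = -0.5
  S[B,B] = ((-1.25)·(-1.25) + (0.75)·(0.75) + (2.75)·(2.75) + (-2.25)·(-2.25)) / 3 = 14.75/3 = 4.9167
  S[B,C] = ((-1.25)·(-0.25) + (0.75)·(2.75) + (2.75)·(-1.25) + (-2.25)·(-1.25)) / 3 = 1.75/3 = 0.5833
  S[C,C] = ((-0.25)·(-0.25) + (2.75)·(2.75) + (-1.25)·(-1.25) + (-1.25)·(-1.25)) / 3 = 10.75/3 = 3.5833

S is symmetric (S[j,i] = S[i,j]). Assembling:

S = [[5.6667, 1.8333, -0.5],
 [1.8333, 4.9167, 0.5833],
 [-0.5, 0.5833, 3.5833]]


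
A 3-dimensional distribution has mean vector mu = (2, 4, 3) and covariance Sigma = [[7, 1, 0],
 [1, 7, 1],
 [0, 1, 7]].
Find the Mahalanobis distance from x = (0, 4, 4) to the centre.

Step 1 — centre the observation: (x - mu) = (-2, 0, 1).

Step 2 — invert Sigma (cofactor / det for 3×3, or solve directly):
  Sigma^{-1} = [[0.1459, -0.0213, 0.003],
 [-0.0213, 0.1489, -0.0213],
 [0.003, -0.0213, 0.1459]].

Step 3 — form the quadratic (x - mu)^T · Sigma^{-1} · (x - mu):
  Sigma^{-1} · (x - mu) = (-0.2888, 0.0213, 0.1398).
  (x - mu)^T · [Sigma^{-1} · (x - mu)] = (-2)·(-0.2888) + (0)·(0.0213) + (1)·(0.1398) = 0.7173.

Step 4 — take square root: d = √(0.7173) ≈ 0.847.

d(x, mu) = √(0.7173) ≈ 0.847


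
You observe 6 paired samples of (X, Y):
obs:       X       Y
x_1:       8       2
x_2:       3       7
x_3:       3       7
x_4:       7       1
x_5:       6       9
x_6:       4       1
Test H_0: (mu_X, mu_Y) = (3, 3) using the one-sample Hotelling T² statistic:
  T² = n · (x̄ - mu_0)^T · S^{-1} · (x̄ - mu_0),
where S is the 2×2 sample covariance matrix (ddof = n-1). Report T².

Step 1 — sample mean vector:
  mean(X) = (8 + 3 + 3 + 7 + 6 + 4) / 6 = 31/6 = 5.1667
  mean(Y) = (2 + 7 + 7 + 1 + 9 + 1) / 6 = 27/6 = 4.5
  x̄ = (5.1667, 4.5),  deviation x̄ - mu_0 = (5.1667, 4.5) - (3, 3) = (2.1667, 1.5).

Step 2 — sample covariance matrix, S[i,j] = (1/(n-1)) · Σ_k (x_{k,i} - mean_i) · (x_{k,j} - mean_j), divisor n-1 = 5:
  S[X,X] = ((2.8333)·(2.8333) + (-2.1667)·(-2.1667) + (-2.1667)·(-2.1667) + (1.8333)·(1.8333) + (0.8333)·(0.8333) + (-1.1667)·(-1.1667)) / 5 = 22.8333/5 = 4.5667
  S[X,Y] = ((2.8333)·(-2.5) + (-2.1667)·(2.5) + (-2.1667)·(2.5) + (1.8333)·(-3.5) + (0.8333)·(4.5) + (-1.1667)·(-3.5)) / 5 = -16.5/5 = -3.3
  S[Y,Y] = ((-2.5)·(-2.5) + (2.5)·(2.5) + (2.5)·(2.5) + (-3.5)·(-3.5) + (4.5)·(4.5) + (-3.5)·(-3.5)) / 5 = 63.5/5 = 12.7
  S = [[4.5667, -3.3],
 [-3.3, 12.7]].

Step 3 — invert S. det(S) = 4.5667·12.7 - (-3.3)² = 47.1067.
  S^{-1} = (1/det) · [[d, -b], [-b, a]] = [[0.2696, 0.0701],
 [0.0701, 0.0969]].

Step 4 — quadratic form (x̄ - mu_0)^T · S^{-1} · (x̄ - mu_0):
  S^{-1} · (x̄ - mu_0) = (0.6892, 0.2972),
  (x̄ - mu_0)^T · [...] = (2.1667)·(0.6892) + (1.5)·(0.2972) = 1.9391.

Step 5 — scale by n: T² = 6 · 1.9391 = 11.6346.

T² ≈ 11.6346


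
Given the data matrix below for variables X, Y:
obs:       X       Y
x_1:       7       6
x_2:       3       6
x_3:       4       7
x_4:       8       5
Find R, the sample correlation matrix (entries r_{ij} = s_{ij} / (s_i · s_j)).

Step 1 — column means:
  mean(X) = (7 + 3 + 4 + 8) / 4 = 22/4 = 5.5
  mean(Y) = (6 + 6 + 7 + 5) / 4 = 24/4 = 6

Step 2 — sample variances and covariances s[i,j] = (1/(n-1)) · Σ_k (x_{k,i} - mean_i) · (x_{k,j} - mean_j), with n-1 = 3:
  s[X,X] = ((1.5)·(1.5) + (-2.5)·(-2.5) + (-1.5)·(-1.5) + (2.5)·(2.5)) / 3 = 17/3 = 5.6667
  s[X,Y] = ((1.5)·(0) + (-2.5)·(0) + (-1.5)·(1) + (2.5)·(-1)) / 3 = -4/3 = -1.3333
  s[Y,Y] = ((0)·(0) + (0)·(0) + (1)·(1) + (-1)·(-1)) / 3 = 2/3 = 0.6667
  Sample standard deviations s_i = √(s[i,i]):
  s(X) = √(5.6667) = 2.3805
  s(Y) = √(0.6667) = 0.8165

Step 3 — r_{ij} = s_{ij} / (s_i · s_j):
  r[X,X] = 1 (diagonal).
  r[X,Y] = -1.3333 / (2.3805 · 0.8165) = -1.3333 / 1.9437 = -0.686
  r[Y,Y] = 1 (diagonal).

R is symmetric with unit diagonal. Assembling:

R = [[1, -0.686],
 [-0.686, 1]]


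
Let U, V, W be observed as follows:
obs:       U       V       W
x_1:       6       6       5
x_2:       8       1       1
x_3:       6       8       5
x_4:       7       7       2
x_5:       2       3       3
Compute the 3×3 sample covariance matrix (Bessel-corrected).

Step 1 — column means:
  mean(U) = (6 + 8 + 6 + 7 + 2) / 5 = 29/5 = 5.8
  mean(V) = (6 + 1 + 8 + 7 + 3) / 5 = 25/5 = 5
  mean(W) = (5 + 1 + 5 + 2 + 3) / 5 = 16/5 = 3.2

Step 2 — sample covariance S[i,j] = (1/(n-1)) · Σ_k (x_{k,i} - mean_i) · (x_{k,j} - mean_j), with n-1 = 4.
  S[U,U] = ((0.2)·(0.2) + (2.2)·(2.2) + (0.2)·(0.2) + (1.2)·(1.2) + (-3.8)·(-3.8)) / 4 = 20.8/4 = 5.2
  S[U,V] = ((0.2)·(1) + (2.2)·(-4) + (0.2)·(3) + (1.2)·(2) + (-3.8)·(-2)) / 4 = 2/4 = 0.5
  S[U,W] = ((0.2)·(1.8) + (2.2)·(-2.2) + (0.2)·(1.8) + (1.2)·(-1.2) + (-3.8)·(-0.2)) / 4 = -4.8/4 = -1.2
  S[V,V] = ((1)·(1) + (-4)·(-4) + (3)·(3) + (2)·(2) + (-2)·(-2)) / 4 = 34/4 = 8.5
  S[V,W] = ((1)·(1.8) + (-4)·(-2.2) + (3)·(1.8) + (2)·(-1.2) + (-2)·(-0.2)) / 4 = 14/4 = 3.5
  S[W,W] = ((1.8)·(1.8) + (-2.2)·(-2.2) + (1.8)·(1.8) + (-1.2)·(-1.2) + (-0.2)·(-0.2)) / 4 = 12.8/4 = 3.2

S is symmetric (S[j,i] = S[i,j]). Assembling:

S = [[5.2, 0.5, -1.2],
 [0.5, 8.5, 3.5],
 [-1.2, 3.5, 3.2]]


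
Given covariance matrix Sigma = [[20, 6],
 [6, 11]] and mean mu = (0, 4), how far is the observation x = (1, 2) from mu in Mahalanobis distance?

Step 1 — centre the observation: (x - mu) = (1, -2).

Step 2 — invert Sigma. det(Sigma) = 20·11 - (6)² = 184.
  Sigma^{-1} = (1/det) · [[d, -b], [-b, a]] = [[0.0598, -0.0326],
 [-0.0326, 0.1087]].

Step 3 — form the quadratic (x - mu)^T · Sigma^{-1} · (x - mu):
  Sigma^{-1} · (x - mu) = (0.125, -0.25).
  (x - mu)^T · [Sigma^{-1} · (x - mu)] = (1)·(0.125) + (-2)·(-0.25) = 0.625.

Step 4 — take square root: d = √(0.625) ≈ 0.7906.

d(x, mu) = √(0.625) ≈ 0.7906


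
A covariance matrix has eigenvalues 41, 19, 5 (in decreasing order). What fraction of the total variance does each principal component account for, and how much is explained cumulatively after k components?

Step 1 — total variance = trace(Sigma) = Σ λ_i = 41 + 19 + 5 = 65.

Step 2 — fraction explained by component i = λ_i / Σ λ:
  PC1: 41/65 = 0.6308
  PC2: 19/65 = 0.2923
  PC3: 5/65 = 0.0769

Step 3 — cumulative fraction after k components = (λ_1 + ... + λ_k) / Σ λ:
  k = 1: 41/65 = 0.6308
  k = 2: (41 + 19)/65 = 60/65 = 0.9231
  k = 3: (41 + 19 + 5)/65 = 65/65 = 1

Summary (fraction, with percent):

explained: PC1 0.6308 (63.08%), PC2 0.2923 (29.23%), PC3 0.0769 (7.69%);  cumulative: 0.6308, 0.9231, 1


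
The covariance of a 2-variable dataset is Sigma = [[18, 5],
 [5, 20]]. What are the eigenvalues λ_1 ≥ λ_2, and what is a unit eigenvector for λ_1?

Step 1 — characteristic polynomial of 2×2 Sigma:
  det(Sigma - λI) = λ² - trace · λ + det = 0.
  trace = 18 + 20 = 38, det = 18·20 - (5)² = 335.
Step 2 — discriminant:
  Δ = trace² - 4·det = 1444 - 1340 = 104.
Step 3 — eigenvalues:
  λ = (trace ± √Δ)/2 = (38 ± 10.198)/2,
  λ_1 = 24.099,  λ_2 = 13.901.

Step 4 — unit eigenvector for λ_1: solve (Sigma - λ_1 I)v = 0. First row:
  (18 - 24.099)·v_x + (5)·v_y = 0, i.e. (-6.099)·v_x + (5)·v_y = 0,
  so v ∝ (b, λ_1 - a) = (5, 6.099) = u.
  ||u|| = √((5)² + (6.099)²) = √(62.198) ≈ 7.8866,
  v_1 = u/||u|| ≈ (0.634, 0.7733) (||v_1|| = 1).

λ_1 = 24.099,  λ_2 = 13.901;  v_1 ≈ (0.634, 0.7733)


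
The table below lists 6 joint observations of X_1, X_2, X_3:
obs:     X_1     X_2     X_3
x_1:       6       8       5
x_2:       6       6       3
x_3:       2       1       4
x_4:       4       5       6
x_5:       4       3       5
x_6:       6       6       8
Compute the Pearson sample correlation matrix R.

Step 1 — column means:
  mean(X_1) = (6 + 6 + 2 + 4 + 4 + 6) / 6 = 28/6 = 4.6667
  mean(X_2) = (8 + 6 + 1 + 5 + 3 + 6) / 6 = 29/6 = 4.8333
  mean(X_3) = (5 + 3 + 4 + 6 + 5 + 8) / 6 = 31/6 = 5.1667

Step 2 — sample variances and covariances s[i,j] = (1/(n-1)) · Σ_k (x_{k,i} - mean_i) · (x_{k,j} - mean_j), with n-1 = 5:
  s[X_1,X_1] = ((1.3333)·(1.3333) + (1.3333)·(1.3333) + (-2.6667)·(-2.6667) + (-0.6667)·(-0.6667) + (-0.6667)·(-0.6667) + (1.3333)·(1.3333)) / 5 = 13.3333/5 = 2.6667
  s[X_1,X_2] = ((1.3333)·(3.1667) + (1.3333)·(1.1667) + (-2.6667)·(-3.8333) + (-0.6667)·(0.1667) + (-0.6667)·(-1.8333) + (1.3333)·(1.1667)) / 5 = 18.6667/5 = 3.7333
  s[X_1,X_3] = ((1.3333)·(-0.1667) + (1.3333)·(-2.1667) + (-2.6667)·(-1.1667) + (-0.6667)·(0.8333) + (-0.6667)·(-0.1667) + (1.3333)·(2.8333)) / 5 = 3.3333/5 = 0.6667
  s[X_2,X_2] = ((3.1667)·(3.1667) + (1.1667)·(1.1667) + (-3.8333)·(-3.8333) + (0.1667)·(0.1667) + (-1.8333)·(-1.8333) + (1.1667)·(1.1667)) / 5 = 30.8333/5 = 6.1667
  s[X_2,X_3] = ((3.1667)·(-0.1667) + (1.1667)·(-2.1667) + (-3.8333)·(-1.1667) + (0.1667)·(0.8333) + (-1.8333)·(-0.1667) + (1.1667)·(2.8333)) / 5 = 5.1667/5 = 1.0333
  s[X_3,X_3] = ((-0.1667)·(-0.1667) + (-2.1667)·(-2.1667) + (-1.1667)·(-1.1667) + (0.8333)·(0.8333) + (-0.1667)·(-0.1667) + (2.8333)·(2.8333)) / 5 = 14.8333/5 = 2.9667
  Sample standard deviations s_i = √(s[i,i]):
  s(X_1) = √(2.6667) = 1.633
  s(X_2) = √(6.1667) = 2.4833
  s(X_3) = √(2.9667) = 1.7224

Step 3 — r_{ij} = s_{ij} / (s_i · s_j):
  r[X_1,X_1] = 1 (diagonal).
  r[X_1,X_2] = 3.7333 / (1.633 · 2.4833) = 3.7333 / 4.0552 = 0.9206
  r[X_1,X_3] = 0.6667 / (1.633 · 1.7224) = 0.6667 / 2.8127 = 0.237
  r[X_2,X_2] = 1 (diagonal).
  r[X_2,X_3] = 1.0333 / (2.4833 · 1.7224) = 1.0333 / 4.2772 = 0.2416
  r[X_3,X_3] = 1 (diagonal).

R is symmetric with unit diagonal. Assembling:

R = [[1, 0.9206, 0.237],
 [0.9206, 1, 0.2416],
 [0.237, 0.2416, 1]]


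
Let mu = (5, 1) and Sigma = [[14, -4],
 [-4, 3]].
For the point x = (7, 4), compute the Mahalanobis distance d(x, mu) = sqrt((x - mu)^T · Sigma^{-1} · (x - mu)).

Step 1 — centre the observation: (x - mu) = (2, 3).

Step 2 — invert Sigma. det(Sigma) = 14·3 - (-4)² = 26.
  Sigma^{-1} = (1/det) · [[d, -b], [-b, a]] = [[0.1154, 0.1538],
 [0.1538, 0.5385]].

Step 3 — form the quadratic (x - mu)^T · Sigma^{-1} · (x - mu):
  Sigma^{-1} · (x - mu) = (0.6923, 1.9231).
  (x - mu)^T · [Sigma^{-1} · (x - mu)] = (2)·(0.6923) + (3)·(1.9231) = 7.1538.

Step 4 — take square root: d = √(7.1538) ≈ 2.6747.

d(x, mu) = √(7.1538) ≈ 2.6747


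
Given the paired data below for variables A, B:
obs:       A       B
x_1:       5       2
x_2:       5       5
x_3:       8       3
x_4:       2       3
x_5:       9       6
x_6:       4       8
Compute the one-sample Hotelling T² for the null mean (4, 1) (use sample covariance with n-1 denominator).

Step 1 — sample mean vector:
  mean(A) = (5 + 5 + 8 + 2 + 9 + 4) / 6 = 33/6 = 5.5
  mean(B) = (2 + 5 + 3 + 3 + 6 + 8) / 6 = 27/6 = 4.5
  x̄ = (5.5, 4.5),  deviation x̄ - mu_0 = (5.5, 4.5) - (4, 1) = (1.5, 3.5).

Step 2 — sample covariance matrix, S[i,j] = (1/(n-1)) · Σ_k (x_{k,i} - mean_i) · (x_{k,j} - mean_j), divisor n-1 = 5:
  S[A,A] = ((-0.5)·(-0.5) + (-0.5)·(-0.5) + (2.5)·(2.5) + (-3.5)·(-3.5) + (3.5)·(3.5) + (-1.5)·(-1.5)) / 5 = 33.5/5 = 6.7
  S[A,B] = ((-0.5)·(-2.5) + (-0.5)·(0.5) + (2.5)·(-1.5) + (-3.5)·(-1.5) + (3.5)·(1.5) + (-1.5)·(3.5)) / 5 = 2.5/5 = 0.5
  S[B,B] = ((-2.5)·(-2.5) + (0.5)·(0.5) + (-1.5)·(-1.5) + (-1.5)·(-1.5) + (1.5)·(1.5) + (3.5)·(3.5)) / 5 = 25.5/5 = 5.1
  S = [[6.7, 0.5],
 [0.5, 5.1]].

Step 3 — invert S. det(S) = 6.7·5.1 - (0.5)² = 33.92.
  S^{-1} = (1/det) · [[d, -b], [-b, a]] = [[0.1504, -0.0147],
 [-0.0147, 0.1975]].

Step 4 — quadratic form (x̄ - mu_0)^T · S^{-1} · (x̄ - mu_0):
  S^{-1} · (x̄ - mu_0) = (0.1739, 0.6692),
  (x̄ - mu_0)^T · [...] = (1.5)·(0.1739) + (3.5)·(0.6692) = 2.6032.

Step 5 — scale by n: T² = 6 · 2.6032 = 15.6191.

T² ≈ 15.6191


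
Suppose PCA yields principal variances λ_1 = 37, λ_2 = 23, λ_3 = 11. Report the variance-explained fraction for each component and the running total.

Step 1 — total variance = trace(Sigma) = Σ λ_i = 37 + 23 + 11 = 71.

Step 2 — fraction explained by component i = λ_i / Σ λ:
  PC1: 37/71 = 0.5211
  PC2: 23/71 = 0.3239
  PC3: 11/71 = 0.1549

Step 3 — cumulative fraction after k components = (λ_1 + ... + λ_k) / Σ λ:
  k = 1: 37/71 = 0.5211
  k = 2: (37 + 23)/71 = 60/71 = 0.8451
  k = 3: (37 + 23 + 11)/71 = 71/71 = 1

Summary (fraction, with percent):

explained: PC1 0.5211 (52.11%), PC2 0.3239 (32.39%), PC3 0.1549 (15.49%);  cumulative: 0.5211, 0.8451, 1


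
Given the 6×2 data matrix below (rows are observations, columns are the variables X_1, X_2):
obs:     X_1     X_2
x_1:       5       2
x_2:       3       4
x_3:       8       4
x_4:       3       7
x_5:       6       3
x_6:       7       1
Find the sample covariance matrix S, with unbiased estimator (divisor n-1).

Step 1 — column means:
  mean(X_1) = (5 + 3 + 8 + 3 + 6 + 7) / 6 = 32/6 = 5.3333
  mean(X_2) = (2 + 4 + 4 + 7 + 3 + 1) / 6 = 21/6 = 3.5

Step 2 — sample covariance S[i,j] = (1/(n-1)) · Σ_k (x_{k,i} - mean_i) · (x_{k,j} - mean_j), with n-1 = 5.
  S[X_1,X_1] = ((-0.3333)·(-0.3333) + (-2.3333)·(-2.3333) + (2.6667)·(2.6667) + (-2.3333)·(-2.3333) + (0.6667)·(0.6667) + (1.6667)·(1.6667)) / 5 = 21.3333/5 = 4.2667
  S[X_1,X_2] = ((-0.3333)·(-1.5) + (-2.3333)·(0.5) + (2.6667)·(0.5) + (-2.3333)·(3.5) + (0.6667)·(-0.5) + (1.6667)·(-2.5)) / 5 = -12/5 = -2.4
  S[X_2,X_2] = ((-1.5)·(-1.5) + (0.5)·(0.5) + (0.5)·(0.5) + (3.5)·(3.5) + (-0.5)·(-0.5) + (-2.5)·(-2.5)) / 5 = 21.5/5 = 4.3

S is symmetric (S[j,i] = S[i,j]). Assembling:

S = [[4.2667, -2.4],
 [-2.4, 4.3]]


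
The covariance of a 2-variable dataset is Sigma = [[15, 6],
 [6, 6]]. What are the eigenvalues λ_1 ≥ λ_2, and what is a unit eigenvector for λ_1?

Step 1 — characteristic polynomial of 2×2 Sigma:
  det(Sigma - λI) = λ² - trace · λ + det = 0.
  trace = 15 + 6 = 21, det = 15·6 - (6)² = 54.
Step 2 — discriminant:
  Δ = trace² - 4·det = 441 - 216 = 225.
Step 3 — eigenvalues:
  λ = (trace ± √Δ)/2 = (21 ± 15)/2,
  λ_1 = 18,  λ_2 = 3.

Step 4 — unit eigenvector for λ_1: solve (Sigma - λ_1 I)v = 0. First row:
  (15 - 18)·v_x + (6)·v_y = 0, i.e. (-3)·v_x + (6)·v_y = 0,
  so v ∝ (b, λ_1 - a) = (6, 3) = u.
  ||u|| = √((6)² + (3)²) = √(45) ≈ 6.7082,
  v_1 = u/||u|| ≈ (0.8944, 0.4472) (||v_1|| = 1).

λ_1 = 18,  λ_2 = 3;  v_1 ≈ (0.8944, 0.4472)


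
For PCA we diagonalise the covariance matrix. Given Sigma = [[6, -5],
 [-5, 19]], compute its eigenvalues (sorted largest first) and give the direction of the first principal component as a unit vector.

Step 1 — characteristic polynomial of 2×2 Sigma:
  det(Sigma - λI) = λ² - trace · λ + det = 0.
  trace = 6 + 19 = 25, det = 6·19 - (-5)² = 89.
Step 2 — discriminant:
  Δ = trace² - 4·det = 625 - 356 = 269.
Step 3 — eigenvalues:
  λ = (trace ± √Δ)/2 = (25 ± 16.4012)/2,
  λ_1 = 20.7006,  λ_2 = 4.2994.

Step 4 — unit eigenvector for λ_1: solve (Sigma - λ_1 I)v = 0. First row:
  (6 - 20.7006)·v_x + (-5)·v_y = 0, i.e. (-14.7006)·v_x + (-5)·v_y = 0,
  so v ∝ (b, λ_1 - a) = (-5, 14.7006); multiply by -1 so the first entry is positive: u = (5, -14.7006).
  ||u|| = √((5)² + (-14.7006)²) = √(241.1079) ≈ 15.5277,
  v_1 = u/||u|| ≈ (0.322, -0.9467) (||v_1|| = 1).

λ_1 = 20.7006,  λ_2 = 4.2994;  v_1 ≈ (0.322, -0.9467)


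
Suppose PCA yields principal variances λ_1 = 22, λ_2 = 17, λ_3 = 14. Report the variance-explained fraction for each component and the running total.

Step 1 — total variance = trace(Sigma) = Σ λ_i = 22 + 17 + 14 = 53.

Step 2 — fraction explained by component i = λ_i / Σ λ:
  PC1: 22/53 = 0.4151
  PC2: 17/53 = 0.3208
  PC3: 14/53 = 0.2642

Step 3 — cumulative fraction after k components = (λ_1 + ... + λ_k) / Σ λ:
  k = 1: 22/53 = 0.4151
  k = 2: (22 + 17)/53 = 39/53 = 0.7358
  k = 3: (22 + 17 + 14)/53 = 53/53 = 1

Summary (fraction, with percent):

explained: PC1 0.4151 (41.51%), PC2 0.3208 (32.08%), PC3 0.2642 (26.42%);  cumulative: 0.4151, 0.7358, 1


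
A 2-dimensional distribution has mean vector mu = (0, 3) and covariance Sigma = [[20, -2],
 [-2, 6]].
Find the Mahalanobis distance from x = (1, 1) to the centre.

Step 1 — centre the observation: (x - mu) = (1, -2).

Step 2 — invert Sigma. det(Sigma) = 20·6 - (-2)² = 116.
  Sigma^{-1} = (1/det) · [[d, -b], [-b, a]] = [[0.0517, 0.0172],
 [0.0172, 0.1724]].

Step 3 — form the quadratic (x - mu)^T · Sigma^{-1} · (x - mu):
  Sigma^{-1} · (x - mu) = (0.0172, -0.3276).
  (x - mu)^T · [Sigma^{-1} · (x - mu)] = (1)·(0.0172) + (-2)·(-0.3276) = 0.6724.

Step 4 — take square root: d = √(0.6724) ≈ 0.82.

d(x, mu) = √(0.6724) ≈ 0.82


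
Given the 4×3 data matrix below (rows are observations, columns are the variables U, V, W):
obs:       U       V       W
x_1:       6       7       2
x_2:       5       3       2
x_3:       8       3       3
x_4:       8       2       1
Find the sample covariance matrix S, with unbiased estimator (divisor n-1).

Step 1 — column means:
  mean(U) = (6 + 5 + 8 + 8) / 4 = 27/4 = 6.75
  mean(V) = (7 + 3 + 3 + 2) / 4 = 15/4 = 3.75
  mean(W) = (2 + 2 + 3 + 1) / 4 = 8/4 = 2

Step 2 — sample covariance S[i,j] = (1/(n-1)) · Σ_k (x_{k,i} - mean_i) · (x_{k,j} - mean_j), with n-1 = 3.
  S[U,U] = ((-0.75)·(-0.75) + (-1.75)·(-1.75) + (1.25)·(1.25) + (1.25)·(1.25)) / 3 = 6.75/3 = 2.25
  S[U,V] = ((-0.75)·(3.25) + (-1.75)·(-0.75) + (1.25)·(-0.75) + (1.25)·(-1.75)) / 3 = -4.25/3 = -1.4167
  S[U,W] = ((-0.75)·(0) + (-1.75)·(0) + (1.25)·(1) + (1.25)·(-1)) / 3 = 0/3 = 0
  S[V,V] = ((3.25)·(3.25) + (-0.75)·(-0.75) + (-0.75)·(-0.75) + (-1.75)·(-1.75)) / 3 = 14.75/3 = 4.9167
  S[V,W] = ((3.25)·(0) + (-0.75)·(0) + (-0.75)·(1) + (-1.75)·(-1)) / 3 = 1/3 = 0.3333
  S[W,W] = ((0)·(0) + (0)·(0) + (1)·(1) + (-1)·(-1)) / 3 = 2/3 = 0.6667

S is symmetric (S[j,i] = S[i,j]). Assembling:

S = [[2.25, -1.4167, 0],
 [-1.4167, 4.9167, 0.3333],
 [0, 0.3333, 0.6667]]


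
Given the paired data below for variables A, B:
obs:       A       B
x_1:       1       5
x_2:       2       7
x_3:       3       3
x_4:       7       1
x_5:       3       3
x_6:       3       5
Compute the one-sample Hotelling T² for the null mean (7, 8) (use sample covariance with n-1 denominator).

Step 1 — sample mean vector:
  mean(A) = (1 + 2 + 3 + 7 + 3 + 3) / 6 = 19/6 = 3.1667
  mean(B) = (5 + 7 + 3 + 1 + 3 + 5) / 6 = 24/6 = 4
  x̄ = (3.1667, 4),  deviation x̄ - mu_0 = (3.1667, 4) - (7, 8) = (-3.8333, -4).

Step 2 — sample covariance matrix, S[i,j] = (1/(n-1)) · Σ_k (x_{k,i} - mean_i) · (x_{k,j} - mean_j), divisor n-1 = 5:
  S[A,A] = ((-2.1667)·(-2.1667) + (-1.1667)·(-1.1667) + (-0.1667)·(-0.1667) + (3.8333)·(3.8333) + (-0.1667)·(-0.1667) + (-0.1667)·(-0.1667)) / 5 = 20.8333/5 = 4.1667
  S[A,B] = ((-2.1667)·(1) + (-1.1667)·(3) + (-0.1667)·(-1) + (3.8333)·(-3) + (-0.1667)·(-1) + (-0.1667)·(1)) / 5 = -17/5 = -3.4
  S[B,B] = ((1)·(1) + (3)·(3) + (-1)·(-1) + (-3)·(-3) + (-1)·(-1) + (1)·(1)) / 5 = 22/5 = 4.4
  S = [[4.1667, -3.4],
 [-3.4, 4.4]].

Step 3 — invert S. det(S) = 4.1667·4.4 - (-3.4)² = 6.7733.
  S^{-1} = (1/det) · [[d, -b], [-b, a]] = [[0.6496, 0.502],
 [0.502, 0.6152]].

Step 4 — quadratic form (x̄ - mu_0)^T · S^{-1} · (x̄ - mu_0):
  S^{-1} · (x̄ - mu_0) = (-4.498, -4.3848),
  (x̄ - mu_0)^T · [...] = (-3.8333)·(-4.498) + (-4)·(-4.3848) = 34.7818.

Step 5 — scale by n: T² = 6 · 34.7818 = 208.6909.

T² ≈ 208.6909


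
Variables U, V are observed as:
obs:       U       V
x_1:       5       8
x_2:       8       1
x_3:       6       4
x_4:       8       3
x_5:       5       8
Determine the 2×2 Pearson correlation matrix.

Step 1 — column means:
  mean(U) = (5 + 8 + 6 + 8 + 5) / 5 = 32/5 = 6.4
  mean(V) = (8 + 1 + 4 + 3 + 8) / 5 = 24/5 = 4.8

Step 2 — sample variances and covariances s[i,j] = (1/(n-1)) · Σ_k (x_{k,i} - mean_i) · (x_{k,j} - mean_j), with n-1 = 4:
  s[U,U] = ((-1.4)·(-1.4) + (1.6)·(1.6) + (-0.4)·(-0.4) + (1.6)·(1.6) + (-1.4)·(-1.4)) / 4 = 9.2/4 = 2.3
  s[U,V] = ((-1.4)·(3.2) + (1.6)·(-3.8) + (-0.4)·(-0.8) + (1.6)·(-1.8) + (-1.4)·(3.2)) / 4 = -17.6/4 = -4.4
  s[V,V] = ((3.2)·(3.2) + (-3.8)·(-3.8) + (-0.8)·(-0.8) + (-1.8)·(-1.8) + (3.2)·(3.2)) / 4 = 38.8/4 = 9.7
  Sample standard deviations s_i = √(s[i,i]):
  s(U) = √(2.3) = 1.5166
  s(V) = √(9.7) = 3.1145

Step 3 — r_{ij} = s_{ij} / (s_i · s_j):
  r[U,U] = 1 (diagonal).
  r[U,V] = -4.4 / (1.5166 · 3.1145) = -4.4 / 4.7233 = -0.9315
  r[V,V] = 1 (diagonal).

R is symmetric with unit diagonal. Assembling:

R = [[1, -0.9315],
 [-0.9315, 1]]


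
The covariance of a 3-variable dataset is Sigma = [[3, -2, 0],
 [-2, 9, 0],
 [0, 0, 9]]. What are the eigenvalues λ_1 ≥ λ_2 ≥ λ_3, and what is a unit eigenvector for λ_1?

Step 1 — characteristic polynomial p(λ) = det(λI - Sigma) = λ³ - tr·λ² + c_1·λ - det, where tr = trace, c_1 = sum of the principal 2×2 minors, det = det(Sigma):
  tr = 3 + 9 + 9 = 21,
  c_1 = (3·9 - (-2)²) + (3·9 - (0)²) + (9·9 - (0)²) = 23 + 27 + 81 = 131,
  det = 3·(9·9 - (0)²) - (-2)·((-2)·9 - (0)·(0)) + (0)·((-2)·(0) - 9·(0)) = 3·(81) - (-2)·(-18) + (0)·(0) = 207.
  So p(λ) = λ³ - 21λ² + 131λ - 207.
Step 2 — look for an integer root (rational root theorem: any rational root is an integer divisor of 207). Testing λ = 9:
  p(9) = 729 - 1701 + 1179 - 207 = 0  ✓
  Dividing out (λ - 9): p(λ) = (λ - 9)(λ² - 12λ + 23).
Step 3 — remaining eigenvalues from the quadratic λ² - 12λ + 23 = 0:
  Δ = 12² - 4·23 = 144 - 92 = 52,  λ = (12 ± √52)/2 = (12 ± 7.2111)/2 ≈ 9.6056 or 2.3944.
  Sorted: λ_1 = 9.6056,  λ_2 = 9,  λ_3 = 2.3944  (check: sum = 21 = tr ✓).

Step 4 — unit eigenvector for λ_1 ≈ 9.6056: v spans the null space of (Sigma - λ_1 I), whose rows are
  r_1 = (-6.6056, -2, 0),  r_2 = (-2, -0.6056, 0),  r_3 = (0, 0, -0.6056).
  v is orthogonal to every row, so take v ∝ r_1 × r_3 = ((-2)·(-0.6056) - (0)·(0), (0)·(0) - (-6.6056)·(-0.6056), (-6.6056)·(0) - (-2)·(0)) ≈ (1.2111, -4, 0).
  Let u = (1.2111, -4, 0).
  ||u|| = √((1.2111)² + (-4)² + (0)²) = √(17.4668) ≈ 4.1793,  v_1 = u/||u|| ≈ (0.2898, -0.9571, 0) (||v_1|| = 1).

λ_1 = 9.6056,  λ_2 = 9,  λ_3 = 2.3944;  v_1 ≈ (0.2898, -0.9571, 0)


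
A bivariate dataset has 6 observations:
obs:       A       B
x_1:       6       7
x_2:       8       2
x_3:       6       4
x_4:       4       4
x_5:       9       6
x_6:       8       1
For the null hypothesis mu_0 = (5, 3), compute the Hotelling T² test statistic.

Step 1 — sample mean vector:
  mean(A) = (6 + 8 + 6 + 4 + 9 + 8) / 6 = 41/6 = 6.8333
  mean(B) = (7 + 2 + 4 + 4 + 6 + 1) / 6 = 24/6 = 4
  x̄ = (6.8333, 4),  deviation x̄ - mu_0 = (6.8333, 4) - (5, 3) = (1.8333, 1).

Step 2 — sample covariance matrix, S[i,j] = (1/(n-1)) · Σ_k (x_{k,i} - mean_i) · (x_{k,j} - mean_j), divisor n-1 = 5:
  S[A,A] = ((-0.8333)·(-0.8333) + (1.1667)·(1.1667) + (-0.8333)·(-0.8333) + (-2.8333)·(-2.8333) + (2.1667)·(2.1667) + (1.1667)·(1.1667)) / 5 = 16.8333/5 = 3.3667
  S[A,B] = ((-0.8333)·(3) + (1.1667)·(-2) + (-0.8333)·(0) + (-2.8333)·(0) + (2.1667)·(2) + (1.1667)·(-3)) / 5 = -4/5 = -0.8
  S[B,B] = ((3)·(3) + (-2)·(-2) + (0)·(0) + (0)·(0) + (2)·(2) + (-3)·(-3)) / 5 = 26/5 = 5.2
  S = [[3.3667, -0.8],
 [-0.8, 5.2]].

Step 3 — invert S. det(S) = 3.3667·5.2 - (-0.8)² = 16.8667.
  S^{-1} = (1/det) · [[d, -b], [-b, a]] = [[0.3083, 0.0474],
 [0.0474, 0.1996]].

Step 4 — quadratic form (x̄ - mu_0)^T · S^{-1} · (x̄ - mu_0):
  S^{-1} · (x̄ - mu_0) = (0.6126, 0.2866),
  (x̄ - mu_0)^T · [...] = (1.8333)·(0.6126) + (1)·(0.2866) = 1.4097.

Step 5 — scale by n: T² = 6 · 1.4097 = 8.4585.

T² ≈ 8.4585


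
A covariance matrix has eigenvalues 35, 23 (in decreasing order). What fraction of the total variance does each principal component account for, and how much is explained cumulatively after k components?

Step 1 — total variance = trace(Sigma) = Σ λ_i = 35 + 23 = 58.

Step 2 — fraction explained by component i = λ_i / Σ λ:
  PC1: 35/58 = 0.6034
  PC2: 23/58 = 0.3966

Step 3 — cumulative fraction after k components = (λ_1 + ... + λ_k) / Σ λ:
  k = 1: 35/58 = 0.6034
  k = 2: (35 + 23)/58 = 58/58 = 1

Summary (fraction, with percent):

explained: PC1 0.6034 (60.34%), PC2 0.3966 (39.66%);  cumulative: 0.6034, 1


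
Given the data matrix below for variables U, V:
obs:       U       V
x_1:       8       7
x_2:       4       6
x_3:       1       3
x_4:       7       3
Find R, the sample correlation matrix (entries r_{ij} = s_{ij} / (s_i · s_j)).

Step 1 — column means:
  mean(U) = (8 + 4 + 1 + 7) / 4 = 20/4 = 5
  mean(V) = (7 + 6 + 3 + 3) / 4 = 19/4 = 4.75

Step 2 — sample variances and covariances s[i,j] = (1/(n-1)) · Σ_k (x_{k,i} - mean_i) · (x_{k,j} - mean_j), with n-1 = 3:
  s[U,U] = ((3)·(3) + (-1)·(-1) + (-4)·(-4) + (2)·(2)) / 3 = 30/3 = 10
  s[U,V] = ((3)·(2.25) + (-1)·(1.25) + (-4)·(-1.75) + (2)·(-1.75)) / 3 = 9/3 = 3
  s[V,V] = ((2.25)·(2.25) + (1.25)·(1.25) + (-1.75)·(-1.75) + (-1.75)·(-1.75)) / 3 = 12.75/3 = 4.25
  Sample standard deviations s_i = √(s[i,i]):
  s(U) = √(10) = 3.1623
  s(V) = √(4.25) = 2.0616

Step 3 — r_{ij} = s_{ij} / (s_i · s_j):
  r[U,U] = 1 (diagonal).
  r[U,V] = 3 / (3.1623 · 2.0616) = 3 / 6.5192 = 0.4602
  r[V,V] = 1 (diagonal).

R is symmetric with unit diagonal. Assembling:

R = [[1, 0.4602],
 [0.4602, 1]]


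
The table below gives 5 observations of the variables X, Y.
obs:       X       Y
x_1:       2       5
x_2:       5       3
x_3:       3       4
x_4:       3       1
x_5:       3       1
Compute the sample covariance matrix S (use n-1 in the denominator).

Step 1 — column means:
  mean(X) = (2 + 5 + 3 + 3 + 3) / 5 = 16/5 = 3.2
  mean(Y) = (5 + 3 + 4 + 1 + 1) / 5 = 14/5 = 2.8

Step 2 — sample covariance S[i,j] = (1/(n-1)) · Σ_k (x_{k,i} - mean_i) · (x_{k,j} - mean_j), with n-1 = 4.
  S[X,X] = ((-1.2)·(-1.2) + (1.8)·(1.8) + (-0.2)·(-0.2) + (-0.2)·(-0.2) + (-0.2)·(-0.2)) / 4 = 4.8/4 = 1.2
  S[X,Y] = ((-1.2)·(2.2) + (1.8)·(0.2) + (-0.2)·(1.2) + (-0.2)·(-1.8) + (-0.2)·(-1.8)) / 4 = -1.8/4 = -0.45
  S[Y,Y] = ((2.2)·(2.2) + (0.2)·(0.2) + (1.2)·(1.2) + (-1.8)·(-1.8) + (-1.8)·(-1.8)) / 4 = 12.8/4 = 3.2

S is symmetric (S[j,i] = S[i,j]). Assembling:

S = [[1.2, -0.45],
 [-0.45, 3.2]]


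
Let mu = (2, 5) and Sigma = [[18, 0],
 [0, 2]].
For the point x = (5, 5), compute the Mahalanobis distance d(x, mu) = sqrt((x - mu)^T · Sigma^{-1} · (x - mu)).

Step 1 — centre the observation: (x - mu) = (3, 0).

Step 2 — invert Sigma. det(Sigma) = 18·2 - (0)² = 36.
  Sigma^{-1} = (1/det) · [[d, -b], [-b, a]] = [[0.0556, 0],
 [0, 0.5]].

Step 3 — form the quadratic (x - mu)^T · Sigma^{-1} · (x - mu):
  Sigma^{-1} · (x - mu) = (0.1667, 0).
  (x - mu)^T · [Sigma^{-1} · (x - mu)] = (3)·(0.1667) + (0)·(0) = 0.5.

Step 4 — take square root: d = √(0.5) ≈ 0.7071.

d(x, mu) = √(0.5) ≈ 0.7071


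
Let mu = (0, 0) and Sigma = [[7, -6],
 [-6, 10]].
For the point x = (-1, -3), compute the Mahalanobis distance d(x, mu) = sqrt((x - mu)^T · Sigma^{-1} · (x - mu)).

Step 1 — centre the observation: (x - mu) = (-1, -3).

Step 2 — invert Sigma. det(Sigma) = 7·10 - (-6)² = 34.
  Sigma^{-1} = (1/det) · [[d, -b], [-b, a]] = [[0.2941, 0.1765],
 [0.1765, 0.2059]].

Step 3 — form the quadratic (x - mu)^T · Sigma^{-1} · (x - mu):
  Sigma^{-1} · (x - mu) = (-0.8235, -0.7941).
  (x - mu)^T · [Sigma^{-1} · (x - mu)] = (-1)·(-0.8235) + (-3)·(-0.7941) = 3.2059.

Step 4 — take square root: d = √(3.2059) ≈ 1.7905.

d(x, mu) = √(3.2059) ≈ 1.7905


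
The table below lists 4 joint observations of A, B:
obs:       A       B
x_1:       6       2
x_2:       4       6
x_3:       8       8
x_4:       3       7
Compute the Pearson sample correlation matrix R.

Step 1 — column means:
  mean(A) = (6 + 4 + 8 + 3) / 4 = 21/4 = 5.25
  mean(B) = (2 + 6 + 8 + 7) / 4 = 23/4 = 5.75

Step 2 — sample variances and covariances s[i,j] = (1/(n-1)) · Σ_k (x_{k,i} - mean_i) · (x_{k,j} - mean_j), with n-1 = 3:
  s[A,A] = ((0.75)·(0.75) + (-1.25)·(-1.25) + (2.75)·(2.75) + (-2.25)·(-2.25)) / 3 = 14.75/3 = 4.9167
  s[A,B] = ((0.75)·(-3.75) + (-1.25)·(0.25) + (2.75)·(2.25) + (-2.25)·(1.25)) / 3 = 0.25/3 = 0.0833
  s[B,B] = ((-3.75)·(-3.75) + (0.25)·(0.25) + (2.25)·(2.25) + (1.25)·(1.25)) / 3 = 20.75/3 = 6.9167
  Sample standard deviations s_i = √(s[i,i]):
  s(A) = √(4.9167) = 2.2174
  s(B) = √(6.9167) = 2.63

Step 3 — r_{ij} = s_{ij} / (s_i · s_j):
  r[A,A] = 1 (diagonal).
  r[A,B] = 0.0833 / (2.2174 · 2.63) = 0.0833 / 5.8315 = 0.0143
  r[B,B] = 1 (diagonal).

R is symmetric with unit diagonal. Assembling:

R = [[1, 0.0143],
 [0.0143, 1]]


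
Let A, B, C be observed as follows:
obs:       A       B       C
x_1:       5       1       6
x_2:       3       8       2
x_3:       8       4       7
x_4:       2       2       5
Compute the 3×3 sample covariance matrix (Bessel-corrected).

Step 1 — column means:
  mean(A) = (5 + 3 + 8 + 2) / 4 = 18/4 = 4.5
  mean(B) = (1 + 8 + 4 + 2) / 4 = 15/4 = 3.75
  mean(C) = (6 + 2 + 7 + 5) / 4 = 20/4 = 5

Step 2 — sample covariance S[i,j] = (1/(n-1)) · Σ_k (x_{k,i} - mean_i) · (x_{k,j} - mean_j), with n-1 = 3.
  S[A,A] = ((0.5)·(0.5) + (-1.5)·(-1.5) + (3.5)·(3.5) + (-2.5)·(-2.5)) / 3 = 21/3 = 7
  S[A,B] = ((0.5)·(-2.75) + (-1.5)·(4.25) + (3.5)·(0.25) + (-2.5)·(-1.75)) / 3 = -2.5/3 = -0.8333
  S[A,C] = ((0.5)·(1) + (-1.5)·(-3) + (3.5)·(2) + (-2.5)·(0)) / 3 = 12/3 = 4
  S[B,B] = ((-2.75)·(-2.75) + (4.25)·(4.25) + (0.25)·(0.25) + (-1.75)·(-1.75)) / 3 = 28.75/3 = 9.5833
  S[B,C] = ((-2.75)·(1) + (4.25)·(-3) + (0.25)·(2) + (-1.75)·(0)) / 3 = -15/3 = -5
  S[C,C] = ((1)·(1) + (-3)·(-3) + (2)·(2) + (0)·(0)) / 3 = 14/3 = 4.6667

S is symmetric (S[j,i] = S[i,j]). Assembling:

S = [[7, -0.8333, 4],
 [-0.8333, 9.5833, -5],
 [4, -5, 4.6667]]


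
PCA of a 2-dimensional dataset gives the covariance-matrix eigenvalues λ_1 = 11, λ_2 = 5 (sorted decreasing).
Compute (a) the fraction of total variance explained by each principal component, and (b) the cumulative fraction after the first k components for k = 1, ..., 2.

Step 1 — total variance = trace(Sigma) = Σ λ_i = 11 + 5 = 16.

Step 2 — fraction explained by component i = λ_i / Σ λ:
  PC1: 11/16 = 0.6875
  PC2: 5/16 = 0.3125

Step 3 — cumulative fraction after k components = (λ_1 + ... + λ_k) / Σ λ:
  k = 1: 11/16 = 0.6875
  k = 2: (11 + 5)/16 = 16/16 = 1

Summary (fraction, with percent):

explained: PC1 0.6875 (68.75%), PC2 0.3125 (31.25%);  cumulative: 0.6875, 1


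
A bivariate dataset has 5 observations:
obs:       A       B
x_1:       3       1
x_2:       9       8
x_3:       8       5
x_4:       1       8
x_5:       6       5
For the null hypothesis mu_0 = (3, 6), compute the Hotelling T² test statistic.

Step 1 — sample mean vector:
  mean(A) = (3 + 9 + 8 + 1 + 6) / 5 = 27/5 = 5.4
  mean(B) = (1 + 8 + 5 + 8 + 5) / 5 = 27/5 = 5.4
  x̄ = (5.4, 5.4),  deviation x̄ - mu_0 = (5.4, 5.4) - (3, 6) = (2.4, -0.6).

Step 2 — sample covariance matrix, S[i,j] = (1/(n-1)) · Σ_k (x_{k,i} - mean_i) · (x_{k,j} - mean_j), divisor n-1 = 4:
  S[A,A] = ((-2.4)·(-2.4) + (3.6)·(3.6) + (2.6)·(2.6) + (-4.4)·(-4.4) + (0.6)·(0.6)) / 4 = 45.2/4 = 11.3
  S[A,B] = ((-2.4)·(-4.4) + (3.6)·(2.6) + (2.6)·(-0.4) + (-4.4)·(2.6) + (0.6)·(-0.4)) / 4 = 7.2/4 = 1.8
  S[B,B] = ((-4.4)·(-4.4) + (2.6)·(2.6) + (-0.4)·(-0.4) + (2.6)·(2.6) + (-0.4)·(-0.4)) / 4 = 33.2/4 = 8.3
  S = [[11.3, 1.8],
 [1.8, 8.3]].

Step 3 — invert S. det(S) = 11.3·8.3 - (1.8)² = 90.55.
  S^{-1} = (1/det) · [[d, -b], [-b, a]] = [[0.0917, -0.0199],
 [-0.0199, 0.1248]].

Step 4 — quadratic form (x̄ - mu_0)^T · S^{-1} · (x̄ - mu_0):
  S^{-1} · (x̄ - mu_0) = (0.2319, -0.1226),
  (x̄ - mu_0)^T · [...] = (2.4)·(0.2319) + (-0.6)·(-0.1226) = 0.6301.

Step 5 — scale by n: T² = 5 · 0.6301 = 3.1507.

T² ≈ 3.1507


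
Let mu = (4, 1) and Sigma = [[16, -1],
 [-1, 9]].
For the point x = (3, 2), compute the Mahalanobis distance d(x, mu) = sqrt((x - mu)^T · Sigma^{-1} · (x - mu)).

Step 1 — centre the observation: (x - mu) = (-1, 1).

Step 2 — invert Sigma. det(Sigma) = 16·9 - (-1)² = 143.
  Sigma^{-1} = (1/det) · [[d, -b], [-b, a]] = [[0.0629, 0.007],
 [0.007, 0.1119]].

Step 3 — form the quadratic (x - mu)^T · Sigma^{-1} · (x - mu):
  Sigma^{-1} · (x - mu) = (-0.0559, 0.1049).
  (x - mu)^T · [Sigma^{-1} · (x - mu)] = (-1)·(-0.0559) + (1)·(0.1049) = 0.1608.

Step 4 — take square root: d = √(0.1608) ≈ 0.401.

d(x, mu) = √(0.1608) ≈ 0.401


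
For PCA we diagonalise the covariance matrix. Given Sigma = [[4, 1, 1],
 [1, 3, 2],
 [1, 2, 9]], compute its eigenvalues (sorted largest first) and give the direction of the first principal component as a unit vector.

Step 1 — characteristic polynomial p(λ) = det(λI - Sigma) = λ³ - tr·λ² + c_1·λ - det, where tr = trace, c_1 = sum of the principal 2×2 minors, det = det(Sigma):
  tr = 4 + 3 + 9 = 16,
  c_1 = (4·3 - (1)²) + (4·9 - (1)²) + (3·9 - (2)²) = 11 + 35 + 23 = 69,
  det = 4·(3·9 - (2)²) - (1)·((1)·9 - (2)·(1)) + (1)·((1)·(2) - 3·(1)) = 4·(23) - (1)·(7) + (1)·(-1) = 84.
  So p(λ) = λ³ - 16λ² + 69λ - 84.
Step 2 — look for an integer root (rational root theorem: any rational root is an integer divisor of 84). Testing λ = 4:
  p(4) = 64 - 256 + 276 - 84 = 0  ✓
  Dividing out (λ - 4): p(λ) = (λ - 4)(λ² - 12λ + 21).
Step 3 — remaining eigenvalues from the quadratic λ² - 12λ + 21 = 0:
  Δ = 12² - 4·21 = 144 - 84 = 60,  λ = (12 ± √60)/2 = (12 ± 7.746)/2 ≈ 9.873 or 2.127.
  Sorted: λ_1 = 9.873,  λ_2 = 4,  λ_3 = 2.127  (check: sum = 16 = tr ✓).

Step 4 — unit eigenvector for λ_1 ≈ 9.873: v spans the null space of (Sigma - λ_1 I), whose rows are
  r_1 = (-5.873, 1, 1),  r_2 = (1, -6.873, 2),  r_3 = (1, 2, -0.873).
  v is orthogonal to every row, so take v ∝ r_1 × r_2 = ((1)·(2) - (1)·(-6.873), (1)·(1) - (-5.873)·(2), (-5.873)·(-6.873) - (1)·(1)) ≈ (8.873, 12.746, 39.3649).
  Let u = (8.873, 12.746, 39.3649).
  ||u|| = √((8.873)² + (12.746)² + (39.3649)²) = √(1790.7862) ≈ 42.3177,  v_1 = u/||u|| ≈ (0.2097, 0.3012, 0.9302) (||v_1|| = 1).

λ_1 = 9.873,  λ_2 = 4,  λ_3 = 2.127;  v_1 ≈ (0.2097, 0.3012, 0.9302)


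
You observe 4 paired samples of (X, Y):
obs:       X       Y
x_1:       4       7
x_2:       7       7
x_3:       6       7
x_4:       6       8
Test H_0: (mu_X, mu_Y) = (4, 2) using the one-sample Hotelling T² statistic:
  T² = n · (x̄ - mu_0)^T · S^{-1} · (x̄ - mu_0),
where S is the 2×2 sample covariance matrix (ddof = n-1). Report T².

Step 1 — sample mean vector:
  mean(X) = (4 + 7 + 6 + 6) / 4 = 23/4 = 5.75
  mean(Y) = (7 + 7 + 7 + 8) / 4 = 29/4 = 7.25
  x̄ = (5.75, 7.25),  deviation x̄ - mu_0 = (5.75, 7.25) - (4, 2) = (1.75, 5.25).

Step 2 — sample covariance matrix, S[i,j] = (1/(n-1)) · Σ_k (x_{k,i} - mean_i) · (x_{k,j} - mean_j), divisor n-1 = 3:
  S[X,X] = ((-1.75)·(-1.75) + (1.25)·(1.25) + (0.25)·(0.25) + (0.25)·(0.25)) / 3 = 4.75/3 = 1.5833
  S[X,Y] = ((-1.75)·(-0.25) + (1.25)·(-0.25) + (0.25)·(-0.25) + (0.25)·(0.75)) / 3 = 0.25/3 = 0.0833
  S[Y,Y] = ((-0.25)·(-0.25) + (-0.25)·(-0.25) + (-0.25)·(-0.25) + (0.75)·(0.75)) / 3 = 0.75/3 = 0.25
  S = [[1.5833, 0.0833],
 [0.0833, 0.25]].

Step 3 — invert S. det(S) = 1.5833·0.25 - (0.0833)² = 0.3889.
  S^{-1} = (1/det) · [[d, -b], [-b, a]] = [[0.6429, -0.2143],
 [-0.2143, 4.0714]].

Step 4 — quadratic form (x̄ - mu_0)^T · S^{-1} · (x̄ - mu_0):
  S^{-1} · (x̄ - mu_0) = (0, 21),
  (x̄ - mu_0)^T · [...] = (1.75)·(0) + (5.25)·(21) = 110.25.

Step 5 — scale by n: T² = 4 · 110.25 = 441.

T² ≈ 441


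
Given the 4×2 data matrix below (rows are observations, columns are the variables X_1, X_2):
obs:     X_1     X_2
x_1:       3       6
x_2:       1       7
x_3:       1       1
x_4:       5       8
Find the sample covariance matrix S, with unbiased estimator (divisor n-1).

Step 1 — column means:
  mean(X_1) = (3 + 1 + 1 + 5) / 4 = 10/4 = 2.5
  mean(X_2) = (6 + 7 + 1 + 8) / 4 = 22/4 = 5.5

Step 2 — sample covariance S[i,j] = (1/(n-1)) · Σ_k (x_{k,i} - mean_i) · (x_{k,j} - mean_j), with n-1 = 3.
  S[X_1,X_1] = ((0.5)·(0.5) + (-1.5)·(-1.5) + (-1.5)·(-1.5) + (2.5)·(2.5)) / 3 = 11/3 = 3.6667
  S[X_1,X_2] = ((0.5)·(0.5) + (-1.5)·(1.5) + (-1.5)·(-4.5) + (2.5)·(2.5)) / 3 = 11/3 = 3.6667
  S[X_2,X_2] = ((0.5)·(0.5) + (1.5)·(1.5) + (-4.5)·(-4.5) + (2.5)·(2.5)) / 3 = 29/3 = 9.6667

S is symmetric (S[j,i] = S[i,j]). Assembling:

S = [[3.6667, 3.6667],
 [3.6667, 9.6667]]
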